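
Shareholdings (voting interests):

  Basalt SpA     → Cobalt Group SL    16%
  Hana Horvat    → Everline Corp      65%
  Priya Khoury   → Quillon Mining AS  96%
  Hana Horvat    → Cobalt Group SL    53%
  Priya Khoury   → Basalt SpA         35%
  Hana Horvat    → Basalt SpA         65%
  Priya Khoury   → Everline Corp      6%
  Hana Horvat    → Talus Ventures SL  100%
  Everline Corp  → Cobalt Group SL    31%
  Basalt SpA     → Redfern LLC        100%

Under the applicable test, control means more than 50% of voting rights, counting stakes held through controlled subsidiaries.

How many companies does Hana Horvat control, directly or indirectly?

5

Hana holds 65% of Basalt, so Hana controls Basalt.
Hana holds 100% of Talus, so Hana controls Talus.
Hana holds 65% of Everline, so Hana controls Everline.
Basalt holds 100% of Redfern, so Hana controls Redfern.
Hana and Everline and Basalt together hold 53% + 31% + 16% = 100% of Cobalt, so Hana controls Cobalt.
No other company's threshold is met.
Hana controls 5 companies.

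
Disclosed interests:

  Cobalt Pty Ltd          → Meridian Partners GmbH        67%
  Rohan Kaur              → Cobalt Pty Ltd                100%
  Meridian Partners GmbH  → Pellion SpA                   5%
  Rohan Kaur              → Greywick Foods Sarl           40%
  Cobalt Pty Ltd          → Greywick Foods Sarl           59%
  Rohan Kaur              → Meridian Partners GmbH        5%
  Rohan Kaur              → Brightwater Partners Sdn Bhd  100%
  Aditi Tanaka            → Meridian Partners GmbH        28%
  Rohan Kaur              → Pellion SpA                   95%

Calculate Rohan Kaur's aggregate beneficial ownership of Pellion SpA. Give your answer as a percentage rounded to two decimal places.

98.60%

Rohan reaches Pellion along 3 paths.
Direct stake: 95% = 95%.
Via Cobalt → Meridian: 100% × 67% × 5% = 3.35%.
Via Meridian: 5% × 5% = 0.25%.
Total: 95% + 3.35% + 0.25% = 98.6%.
Rounded: 98.60%.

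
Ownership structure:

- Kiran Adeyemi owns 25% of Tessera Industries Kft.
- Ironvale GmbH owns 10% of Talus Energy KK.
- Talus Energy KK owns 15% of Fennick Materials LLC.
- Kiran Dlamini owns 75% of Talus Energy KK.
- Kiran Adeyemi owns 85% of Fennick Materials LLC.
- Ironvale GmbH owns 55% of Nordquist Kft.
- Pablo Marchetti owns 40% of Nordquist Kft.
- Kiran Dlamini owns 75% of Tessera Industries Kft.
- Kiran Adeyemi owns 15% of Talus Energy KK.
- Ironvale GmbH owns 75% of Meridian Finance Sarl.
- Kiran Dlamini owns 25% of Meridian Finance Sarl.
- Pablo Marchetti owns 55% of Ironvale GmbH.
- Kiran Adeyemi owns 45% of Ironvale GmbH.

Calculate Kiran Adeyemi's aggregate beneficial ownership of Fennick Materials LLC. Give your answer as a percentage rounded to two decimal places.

Kiran Adeyemi reaches Fennick along 3 paths.
Via Ironvale → Talus: 45% × 10% × 15% = 0.675%.
Via Talus: 15% × 15% = 2.25%.
Direct stake: 85% = 85%.
Total: 0.675% + 2.25% + 85% = 87.925%.
Rounded: 87.93%.

87.93%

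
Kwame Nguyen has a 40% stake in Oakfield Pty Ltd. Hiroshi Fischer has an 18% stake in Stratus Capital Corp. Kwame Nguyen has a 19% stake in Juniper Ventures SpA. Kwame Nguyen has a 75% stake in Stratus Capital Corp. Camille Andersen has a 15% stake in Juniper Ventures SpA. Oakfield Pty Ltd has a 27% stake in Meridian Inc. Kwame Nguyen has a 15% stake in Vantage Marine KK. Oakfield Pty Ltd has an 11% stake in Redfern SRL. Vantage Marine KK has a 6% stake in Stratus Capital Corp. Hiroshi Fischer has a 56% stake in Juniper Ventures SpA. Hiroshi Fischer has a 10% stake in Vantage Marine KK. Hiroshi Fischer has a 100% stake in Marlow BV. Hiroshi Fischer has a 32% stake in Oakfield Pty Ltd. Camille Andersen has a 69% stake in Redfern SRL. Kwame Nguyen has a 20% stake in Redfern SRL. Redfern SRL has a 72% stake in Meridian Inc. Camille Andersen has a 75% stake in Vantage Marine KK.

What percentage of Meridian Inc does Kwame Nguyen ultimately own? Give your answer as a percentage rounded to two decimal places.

28.37%

Kwame reaches Meridian along 3 paths.
Via Oakfield → Redfern: 40% × 11% × 72% = 3.168%.
Via Redfern: 20% × 72% = 14.4%.
Via Oakfield: 40% × 27% = 10.8%.
Total: 3.168% + 14.4% + 10.8% = 28.368%.
Rounded: 28.37%.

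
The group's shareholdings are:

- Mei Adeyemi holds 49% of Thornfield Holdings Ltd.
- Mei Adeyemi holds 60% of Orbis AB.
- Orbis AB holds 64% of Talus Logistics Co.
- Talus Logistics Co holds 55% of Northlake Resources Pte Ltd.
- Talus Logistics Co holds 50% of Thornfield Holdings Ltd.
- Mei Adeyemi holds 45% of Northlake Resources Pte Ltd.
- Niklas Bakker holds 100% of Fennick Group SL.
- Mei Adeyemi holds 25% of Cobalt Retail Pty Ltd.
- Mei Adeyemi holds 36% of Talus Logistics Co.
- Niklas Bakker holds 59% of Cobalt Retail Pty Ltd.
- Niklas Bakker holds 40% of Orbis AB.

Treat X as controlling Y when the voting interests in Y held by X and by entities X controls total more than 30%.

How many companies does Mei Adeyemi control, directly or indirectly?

Mei holds 60% of Orbis, so Mei controls Orbis.
Orbis and Mei together hold 64% + 36% = 100% of Talus, so Mei controls Talus.
Mei and Talus together hold 45% + 55% = 100% of Northlake, so Mei controls Northlake.
Mei and Talus together hold 49% + 50% = 99% of Thornfield, so Mei controls Thornfield.
No other company's threshold is met.
Mei controls 4 companies.

4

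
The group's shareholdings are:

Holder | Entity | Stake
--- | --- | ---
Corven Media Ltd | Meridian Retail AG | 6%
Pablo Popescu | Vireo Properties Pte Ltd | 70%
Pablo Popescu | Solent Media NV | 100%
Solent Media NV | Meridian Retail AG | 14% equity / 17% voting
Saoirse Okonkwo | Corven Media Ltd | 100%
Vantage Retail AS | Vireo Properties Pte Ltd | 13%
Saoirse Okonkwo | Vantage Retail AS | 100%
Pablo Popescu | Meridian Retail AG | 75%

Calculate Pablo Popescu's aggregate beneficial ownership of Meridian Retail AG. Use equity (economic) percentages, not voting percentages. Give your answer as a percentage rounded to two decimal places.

89.00%

Pablo reaches Meridian along 2 paths.
Via Solent: 100% × 14% = 14%.
Direct stake: 75% = 75%.
Total: 14% + 75% = 89%.
Rounded: 89.00%.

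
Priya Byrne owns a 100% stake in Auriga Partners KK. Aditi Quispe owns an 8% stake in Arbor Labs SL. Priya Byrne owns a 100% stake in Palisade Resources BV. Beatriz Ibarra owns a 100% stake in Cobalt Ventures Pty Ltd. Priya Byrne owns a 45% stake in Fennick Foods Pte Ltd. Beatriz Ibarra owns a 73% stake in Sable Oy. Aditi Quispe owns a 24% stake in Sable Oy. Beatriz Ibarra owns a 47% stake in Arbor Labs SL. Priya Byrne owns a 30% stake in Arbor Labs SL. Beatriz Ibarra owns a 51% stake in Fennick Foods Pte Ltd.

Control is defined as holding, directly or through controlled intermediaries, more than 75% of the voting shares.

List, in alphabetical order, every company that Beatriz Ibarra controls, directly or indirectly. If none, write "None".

Cobalt Ventures Pty Ltd

Beatriz holds 100% of Cobalt, so Beatriz controls Cobalt.
No other company's threshold is met.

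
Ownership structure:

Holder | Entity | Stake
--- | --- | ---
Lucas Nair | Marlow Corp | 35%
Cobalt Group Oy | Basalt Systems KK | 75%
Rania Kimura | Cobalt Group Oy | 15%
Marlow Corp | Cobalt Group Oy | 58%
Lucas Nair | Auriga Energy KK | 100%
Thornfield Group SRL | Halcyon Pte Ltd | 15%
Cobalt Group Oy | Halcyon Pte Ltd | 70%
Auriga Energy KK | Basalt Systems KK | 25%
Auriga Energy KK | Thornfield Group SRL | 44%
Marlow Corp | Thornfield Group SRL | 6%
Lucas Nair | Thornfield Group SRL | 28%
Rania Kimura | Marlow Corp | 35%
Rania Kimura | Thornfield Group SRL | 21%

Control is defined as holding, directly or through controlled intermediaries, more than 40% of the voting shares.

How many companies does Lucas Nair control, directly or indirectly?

Lucas holds 100% of Auriga, so Lucas controls Auriga.
Lucas and Auriga together hold 28% + 44% = 72% of Thornfield, so Lucas controls Thornfield.
No other company's threshold is met.
Lucas controls 2 companies.

2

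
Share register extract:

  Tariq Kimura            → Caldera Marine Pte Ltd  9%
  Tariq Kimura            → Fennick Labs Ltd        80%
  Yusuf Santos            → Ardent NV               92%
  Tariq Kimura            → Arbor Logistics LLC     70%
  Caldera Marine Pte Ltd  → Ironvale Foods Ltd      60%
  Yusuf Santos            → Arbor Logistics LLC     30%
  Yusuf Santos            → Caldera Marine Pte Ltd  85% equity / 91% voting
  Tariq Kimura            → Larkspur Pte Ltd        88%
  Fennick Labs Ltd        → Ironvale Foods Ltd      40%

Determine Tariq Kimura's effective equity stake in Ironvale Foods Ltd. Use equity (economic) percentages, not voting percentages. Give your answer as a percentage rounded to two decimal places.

37.40%

Tariq reaches Ironvale along 2 paths.
Via Fennick: 80% × 40% = 32%.
Via Caldera: 9% × 60% = 5.4%.
Total: 32% + 5.4% = 37.4%.
Rounded: 37.40%.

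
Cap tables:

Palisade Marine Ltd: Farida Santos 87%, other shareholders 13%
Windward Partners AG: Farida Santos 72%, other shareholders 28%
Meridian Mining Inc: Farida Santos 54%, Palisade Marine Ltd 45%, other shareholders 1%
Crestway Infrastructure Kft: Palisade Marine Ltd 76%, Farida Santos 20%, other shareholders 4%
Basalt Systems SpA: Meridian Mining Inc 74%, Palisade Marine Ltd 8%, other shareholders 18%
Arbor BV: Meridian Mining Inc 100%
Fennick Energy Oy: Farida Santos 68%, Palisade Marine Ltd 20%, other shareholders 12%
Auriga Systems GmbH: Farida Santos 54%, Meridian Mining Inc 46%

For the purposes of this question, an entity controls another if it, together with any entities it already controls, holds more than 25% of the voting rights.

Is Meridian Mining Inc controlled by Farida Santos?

Farida holds 87% of Palisade, so Farida controls Palisade.
Farida and Palisade together hold 54% + 45% = 99% of Meridian, so Farida controls Meridian.

Yes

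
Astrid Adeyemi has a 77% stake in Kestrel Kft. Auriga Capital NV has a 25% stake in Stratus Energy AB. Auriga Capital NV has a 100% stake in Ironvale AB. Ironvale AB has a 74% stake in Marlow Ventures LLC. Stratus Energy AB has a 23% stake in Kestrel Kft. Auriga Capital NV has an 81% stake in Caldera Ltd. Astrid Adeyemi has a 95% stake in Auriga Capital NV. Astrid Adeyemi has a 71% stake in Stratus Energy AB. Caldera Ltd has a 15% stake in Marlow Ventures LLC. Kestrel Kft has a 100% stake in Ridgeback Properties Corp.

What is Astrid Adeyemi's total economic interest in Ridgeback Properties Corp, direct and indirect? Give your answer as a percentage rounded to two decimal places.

98.79%

Astrid reaches Ridgeback along 3 paths.
Via Kestrel: 77% × 100% = 77%.
Via Stratus → Kestrel: 71% × 23% × 100% = 16.33%.
Via Auriga → Stratus → Kestrel: 95% × 25% × 23% × 100% = 5.4625%.
Total: 77% + 16.33% + 5.4625% = 98.7925%.
Rounded: 98.79%.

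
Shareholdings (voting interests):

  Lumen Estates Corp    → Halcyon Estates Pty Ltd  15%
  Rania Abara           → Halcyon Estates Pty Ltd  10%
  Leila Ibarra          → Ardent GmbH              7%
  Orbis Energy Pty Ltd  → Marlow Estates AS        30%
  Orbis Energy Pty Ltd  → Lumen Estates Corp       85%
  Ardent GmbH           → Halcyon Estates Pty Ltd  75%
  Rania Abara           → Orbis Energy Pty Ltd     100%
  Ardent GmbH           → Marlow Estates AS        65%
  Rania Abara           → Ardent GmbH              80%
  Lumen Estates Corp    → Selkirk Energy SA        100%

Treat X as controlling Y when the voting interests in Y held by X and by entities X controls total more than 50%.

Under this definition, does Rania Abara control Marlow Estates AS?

Yes

Rania holds 80% of Ardent, so Rania controls Ardent.
Rania holds 100% of Orbis, so Rania controls Orbis.
Ardent and Orbis together hold 65% + 30% = 95% of Marlow, so Rania controls Marlow.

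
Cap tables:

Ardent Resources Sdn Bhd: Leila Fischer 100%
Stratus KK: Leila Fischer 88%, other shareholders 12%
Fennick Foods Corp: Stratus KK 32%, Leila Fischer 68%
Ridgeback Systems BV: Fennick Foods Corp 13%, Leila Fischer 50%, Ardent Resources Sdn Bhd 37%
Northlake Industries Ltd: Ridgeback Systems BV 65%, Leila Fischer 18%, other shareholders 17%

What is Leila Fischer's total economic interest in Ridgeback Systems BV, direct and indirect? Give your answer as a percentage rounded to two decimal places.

99.50%

Leila reaches Ridgeback along 4 paths.
Via Stratus → Fennick: 88% × 32% × 13% = 3.6608%.
Via Fennick: 68% × 13% = 8.84%.
Direct stake: 50% = 50%.
Via Ardent: 100% × 37% = 37%.
Total: 3.6608% + 8.84% + 50% + 37% = 99.5008%.
Rounded: 99.50%.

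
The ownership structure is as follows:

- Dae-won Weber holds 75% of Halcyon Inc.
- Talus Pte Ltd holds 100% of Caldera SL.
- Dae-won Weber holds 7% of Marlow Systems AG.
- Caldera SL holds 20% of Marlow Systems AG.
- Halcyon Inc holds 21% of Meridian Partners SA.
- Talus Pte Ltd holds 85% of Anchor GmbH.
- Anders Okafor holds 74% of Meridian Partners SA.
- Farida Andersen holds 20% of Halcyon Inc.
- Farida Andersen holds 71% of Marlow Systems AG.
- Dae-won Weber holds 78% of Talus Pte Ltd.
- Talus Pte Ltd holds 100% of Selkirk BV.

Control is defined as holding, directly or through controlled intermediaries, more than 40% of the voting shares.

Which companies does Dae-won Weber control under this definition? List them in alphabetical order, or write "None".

Anchor GmbH, Caldera SL, Halcyon Inc, Selkirk BV, Talus Pte Ltd

Dae-won holds 78% of Talus, so Dae-won controls Talus.
Dae-won holds 75% of Halcyon, so Dae-won controls Halcyon.
Talus holds 100% of Selkirk, so Dae-won controls Selkirk.
Talus holds 85% of Anchor, so Dae-won controls Anchor.
Talus holds 100% of Caldera, so Dae-won controls Caldera.
No other company's threshold is met.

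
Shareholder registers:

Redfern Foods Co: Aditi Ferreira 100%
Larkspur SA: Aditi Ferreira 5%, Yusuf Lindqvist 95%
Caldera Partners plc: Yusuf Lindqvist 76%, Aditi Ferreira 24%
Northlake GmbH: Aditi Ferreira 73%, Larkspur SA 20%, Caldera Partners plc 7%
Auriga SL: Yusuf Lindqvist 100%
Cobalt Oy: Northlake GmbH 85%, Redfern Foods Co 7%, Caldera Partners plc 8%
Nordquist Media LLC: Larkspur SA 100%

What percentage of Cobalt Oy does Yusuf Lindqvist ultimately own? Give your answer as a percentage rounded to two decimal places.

26.75%

Yusuf reaches Cobalt along 3 paths.
Via Larkspur → Northlake: 95% × 20% × 85% = 16.15%.
Via Caldera → Northlake: 76% × 7% × 85% = 4.522%.
Via Caldera: 76% × 8% = 6.08%.
Total: 16.15% + 4.522% + 6.08% = 26.752%.
Rounded: 26.75%.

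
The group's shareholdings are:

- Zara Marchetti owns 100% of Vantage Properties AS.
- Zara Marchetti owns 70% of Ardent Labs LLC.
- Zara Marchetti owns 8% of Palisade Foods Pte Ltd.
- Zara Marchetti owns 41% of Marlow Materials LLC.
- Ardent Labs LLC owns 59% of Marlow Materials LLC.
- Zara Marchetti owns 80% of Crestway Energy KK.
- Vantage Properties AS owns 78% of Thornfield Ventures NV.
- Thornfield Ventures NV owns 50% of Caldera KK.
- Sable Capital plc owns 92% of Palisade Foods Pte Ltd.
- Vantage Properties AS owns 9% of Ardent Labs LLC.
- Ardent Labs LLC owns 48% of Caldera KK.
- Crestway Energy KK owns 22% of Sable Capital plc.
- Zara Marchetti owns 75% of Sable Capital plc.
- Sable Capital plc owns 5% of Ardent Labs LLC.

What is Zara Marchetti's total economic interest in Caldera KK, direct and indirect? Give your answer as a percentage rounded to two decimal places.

79.14%

Zara reaches Caldera along 5 paths.
Via Vantage → Ardent: 100% × 9% × 48% = 4.32%.
Via Sable → Ardent: 75% × 5% × 48% = 1.8%.
Via Crestway → Sable → Ardent: 80% × 22% × 5% × 48% = 0.4224%.
Via Ardent: 70% × 48% = 33.6%.
Via Vantage → Thornfield: 100% × 78% × 50% = 39%.
Total: 4.32% + 1.8% + 0.4224% + 33.6% + 39% = 79.1424%.
Rounded: 79.14%.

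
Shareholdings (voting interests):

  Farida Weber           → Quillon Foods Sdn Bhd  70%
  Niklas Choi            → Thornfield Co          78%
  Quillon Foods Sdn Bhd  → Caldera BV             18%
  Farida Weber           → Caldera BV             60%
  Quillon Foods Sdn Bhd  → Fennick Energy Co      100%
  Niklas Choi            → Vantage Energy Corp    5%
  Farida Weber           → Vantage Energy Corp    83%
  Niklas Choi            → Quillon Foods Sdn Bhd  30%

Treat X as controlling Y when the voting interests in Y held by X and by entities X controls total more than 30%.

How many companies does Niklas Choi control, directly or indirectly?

Niklas holds 78% of Thornfield, so Niklas controls Thornfield.
No other company's threshold is met.
Niklas controls 1 company.

1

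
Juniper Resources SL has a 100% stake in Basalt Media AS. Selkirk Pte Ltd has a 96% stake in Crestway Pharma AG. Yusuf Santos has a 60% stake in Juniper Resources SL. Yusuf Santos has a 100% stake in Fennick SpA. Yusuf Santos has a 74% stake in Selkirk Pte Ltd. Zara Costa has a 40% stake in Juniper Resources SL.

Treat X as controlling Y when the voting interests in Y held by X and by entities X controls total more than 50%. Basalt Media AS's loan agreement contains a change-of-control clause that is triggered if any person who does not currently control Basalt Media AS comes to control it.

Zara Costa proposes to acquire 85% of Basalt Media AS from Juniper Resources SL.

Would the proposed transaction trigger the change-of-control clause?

Yes

The purchase adds only to Zara's holdings (Juniper's stake shrinks), so Zara is the only person who could newly come to control Basalt.
Zara's largest direct stake is 40% in Juniper, which does not meet the threshold, so Zara controls no company.
Neither Zara nor any entity Zara controls holds any voting interest in Basalt.
So before the transaction, Zara does not control Basalt.
After the purchase, Zara holds 85% of Basalt directly, and Juniper's stake falls to 15%.
Zara holds 85% of Basalt, so Zara controls Basalt.
Zara did not control Basalt before and does after, so the clause is triggered.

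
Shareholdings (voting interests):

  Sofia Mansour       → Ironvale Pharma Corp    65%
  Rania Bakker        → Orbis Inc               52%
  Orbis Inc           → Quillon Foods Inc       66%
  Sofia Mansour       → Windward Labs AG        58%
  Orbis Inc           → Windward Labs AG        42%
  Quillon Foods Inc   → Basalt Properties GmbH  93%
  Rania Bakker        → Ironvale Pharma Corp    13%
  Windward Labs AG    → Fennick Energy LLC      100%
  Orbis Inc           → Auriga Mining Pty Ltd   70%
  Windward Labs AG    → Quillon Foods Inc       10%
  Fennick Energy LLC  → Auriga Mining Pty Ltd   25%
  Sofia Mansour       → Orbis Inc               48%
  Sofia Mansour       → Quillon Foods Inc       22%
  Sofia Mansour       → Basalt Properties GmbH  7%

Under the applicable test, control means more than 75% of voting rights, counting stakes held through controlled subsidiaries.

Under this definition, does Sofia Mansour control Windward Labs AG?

Sofia's largest direct stake is 65% in Ironvale, which does not meet the threshold, so Sofia controls no company.
In Windward, Sofia's side holds only 58%, not > 75%.
So Sofia does not control Windward.

No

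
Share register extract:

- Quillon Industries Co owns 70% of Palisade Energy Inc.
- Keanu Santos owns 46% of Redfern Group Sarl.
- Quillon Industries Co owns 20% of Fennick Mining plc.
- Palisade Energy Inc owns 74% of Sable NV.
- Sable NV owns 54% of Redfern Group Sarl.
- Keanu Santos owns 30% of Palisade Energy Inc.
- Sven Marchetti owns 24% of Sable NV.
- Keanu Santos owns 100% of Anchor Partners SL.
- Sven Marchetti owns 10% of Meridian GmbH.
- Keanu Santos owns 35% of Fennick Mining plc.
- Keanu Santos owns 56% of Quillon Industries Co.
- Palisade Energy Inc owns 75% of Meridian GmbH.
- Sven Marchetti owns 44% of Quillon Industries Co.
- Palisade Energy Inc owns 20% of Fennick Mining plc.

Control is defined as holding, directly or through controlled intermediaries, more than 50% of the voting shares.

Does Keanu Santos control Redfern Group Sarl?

Keanu holds 56% of Quillon, so Keanu controls Quillon.
Keanu and Quillon together hold 30% + 70% = 100% of Palisade, so Keanu controls Palisade.
Palisade holds 74% of Sable, so Keanu controls Sable.
Sable and Keanu together hold 54% + 46% = 100% of Redfern, so Keanu controls Redfern.

Yes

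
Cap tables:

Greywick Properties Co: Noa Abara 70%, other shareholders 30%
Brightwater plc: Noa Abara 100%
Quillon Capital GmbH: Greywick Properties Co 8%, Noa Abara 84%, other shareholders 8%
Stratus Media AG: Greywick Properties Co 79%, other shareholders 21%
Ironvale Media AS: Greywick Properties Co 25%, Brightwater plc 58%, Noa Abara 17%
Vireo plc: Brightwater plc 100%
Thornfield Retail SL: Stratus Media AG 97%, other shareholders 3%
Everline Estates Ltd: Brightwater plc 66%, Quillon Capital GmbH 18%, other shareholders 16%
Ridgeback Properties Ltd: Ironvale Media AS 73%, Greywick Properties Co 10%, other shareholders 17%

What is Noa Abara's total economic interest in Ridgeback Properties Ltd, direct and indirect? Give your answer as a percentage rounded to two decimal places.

74.53%

Noa reaches Ridgeback along 4 paths.
Via Greywick → Ironvale: 70% × 25% × 73% = 12.775%.
Via Brightwater → Ironvale: 100% × 58% × 73% = 42.34%.
Via Ironvale: 17% × 73% = 12.41%.
Via Greywick: 70% × 10% = 7%.
Total: 12.775% + 42.34% + 12.41% + 7% = 74.525%.
Rounded: 74.53%.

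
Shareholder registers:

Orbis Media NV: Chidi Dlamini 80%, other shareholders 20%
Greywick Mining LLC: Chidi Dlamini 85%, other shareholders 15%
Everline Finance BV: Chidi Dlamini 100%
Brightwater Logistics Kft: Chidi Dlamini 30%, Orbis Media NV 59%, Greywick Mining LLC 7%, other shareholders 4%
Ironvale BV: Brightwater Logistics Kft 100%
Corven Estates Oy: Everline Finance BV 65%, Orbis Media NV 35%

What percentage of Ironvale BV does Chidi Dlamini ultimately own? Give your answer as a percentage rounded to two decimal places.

83.15%

Chidi reaches Ironvale along 3 paths.
Via Brightwater: 30% × 100% = 30%.
Via Orbis → Brightwater: 80% × 59% × 100% = 47.2%.
Via Greywick → Brightwater: 85% × 7% × 100% = 5.95%.
Total: 30% + 47.2% + 5.95% = 83.15%.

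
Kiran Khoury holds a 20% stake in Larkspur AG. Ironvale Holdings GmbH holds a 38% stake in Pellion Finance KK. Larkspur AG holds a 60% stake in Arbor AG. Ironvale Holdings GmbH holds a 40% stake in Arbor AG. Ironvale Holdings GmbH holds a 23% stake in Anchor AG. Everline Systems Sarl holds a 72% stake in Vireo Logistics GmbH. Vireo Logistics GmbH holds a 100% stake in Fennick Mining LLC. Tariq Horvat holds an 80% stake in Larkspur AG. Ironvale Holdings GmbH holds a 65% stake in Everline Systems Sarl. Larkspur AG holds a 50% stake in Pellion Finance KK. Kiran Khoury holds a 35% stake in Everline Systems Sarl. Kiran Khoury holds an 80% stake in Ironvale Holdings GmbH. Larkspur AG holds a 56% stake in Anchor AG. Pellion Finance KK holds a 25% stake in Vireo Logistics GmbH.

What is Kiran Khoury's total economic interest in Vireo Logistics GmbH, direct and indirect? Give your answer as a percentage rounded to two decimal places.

72.74%

Kiran reaches Vireo along 4 paths.
Via Ironvale → Everline: 80% × 65% × 72% = 37.44%.
Via Everline: 35% × 72% = 25.2%.
Via Larkspur → Pellion: 20% × 50% × 25% = 2.5%.
Via Ironvale → Pellion: 80% × 38% × 25% = 7.6%.
Total: 37.44% + 25.2% + 2.5% + 7.6% = 72.74%.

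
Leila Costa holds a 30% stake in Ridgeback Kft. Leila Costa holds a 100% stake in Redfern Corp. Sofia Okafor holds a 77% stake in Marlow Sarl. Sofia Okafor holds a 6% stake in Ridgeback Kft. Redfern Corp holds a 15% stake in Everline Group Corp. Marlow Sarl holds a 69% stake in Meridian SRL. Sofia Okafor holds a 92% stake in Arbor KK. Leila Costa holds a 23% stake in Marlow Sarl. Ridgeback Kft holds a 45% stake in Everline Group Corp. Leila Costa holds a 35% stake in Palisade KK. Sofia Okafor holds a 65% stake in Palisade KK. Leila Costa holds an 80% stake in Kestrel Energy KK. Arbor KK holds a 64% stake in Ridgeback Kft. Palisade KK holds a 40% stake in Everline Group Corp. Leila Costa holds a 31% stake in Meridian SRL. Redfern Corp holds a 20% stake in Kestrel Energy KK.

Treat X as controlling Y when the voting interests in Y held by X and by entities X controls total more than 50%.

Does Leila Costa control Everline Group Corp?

No

Leila holds 100% of Redfern, so Leila controls Redfern.
Leila and Redfern together hold 80% + 20% = 100% of Kestrel, so Leila controls Kestrel.
In Everline, Leila's side holds only 15%, not > 50%.
So Leila does not control Everline.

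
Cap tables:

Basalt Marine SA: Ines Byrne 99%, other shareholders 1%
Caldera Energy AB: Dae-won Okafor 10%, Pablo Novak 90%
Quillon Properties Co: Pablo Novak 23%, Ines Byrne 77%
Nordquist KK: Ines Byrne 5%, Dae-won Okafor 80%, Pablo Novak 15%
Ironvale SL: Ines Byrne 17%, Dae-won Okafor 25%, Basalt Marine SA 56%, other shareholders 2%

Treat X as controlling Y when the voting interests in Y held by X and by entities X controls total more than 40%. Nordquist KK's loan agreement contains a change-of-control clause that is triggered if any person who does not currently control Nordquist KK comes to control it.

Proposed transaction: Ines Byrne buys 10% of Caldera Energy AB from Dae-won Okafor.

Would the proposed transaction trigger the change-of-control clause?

No

The purchase adds only to Ines's holdings (Dae-won's stake shrinks), so Ines is the only person who could newly come to control Nordquist.
Ines holds 99% of Basalt, so Ines controls Basalt.
Ines holds 77% of Quillon, so Ines controls Quillon.
Ines and Basalt together hold 17% + 56% = 73% of Ironvale, so Ines controls Ironvale.
In Nordquist, Ines's side holds only 5%, not > 40%.
So before the transaction, Ines does not control Nordquist.
After the purchase, Ines holds 10% of Caldera directly, and Dae-won's stake falls to 0%.
Ines's side now holds 10% of Caldera, not > 40%, so Ines still does not control Caldera.
After the transaction, Ines's side holds 5% of Nordquist, not > 40%, so Ines still does not control Nordquist.
No new person acquires control, so the clause is not triggered.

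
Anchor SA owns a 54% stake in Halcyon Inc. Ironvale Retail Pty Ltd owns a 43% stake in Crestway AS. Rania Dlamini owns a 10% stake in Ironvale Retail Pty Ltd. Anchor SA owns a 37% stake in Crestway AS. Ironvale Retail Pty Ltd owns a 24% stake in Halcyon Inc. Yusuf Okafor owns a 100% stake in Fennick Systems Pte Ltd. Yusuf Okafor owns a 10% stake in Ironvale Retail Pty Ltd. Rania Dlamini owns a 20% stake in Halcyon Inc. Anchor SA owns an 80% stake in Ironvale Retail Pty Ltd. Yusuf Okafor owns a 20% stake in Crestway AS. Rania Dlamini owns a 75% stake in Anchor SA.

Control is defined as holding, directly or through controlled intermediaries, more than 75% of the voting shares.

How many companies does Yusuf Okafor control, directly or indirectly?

Yusuf holds 100% of Fennick, so Yusuf controls Fennick.
No other company's threshold is met.
Yusuf controls 1 company.

1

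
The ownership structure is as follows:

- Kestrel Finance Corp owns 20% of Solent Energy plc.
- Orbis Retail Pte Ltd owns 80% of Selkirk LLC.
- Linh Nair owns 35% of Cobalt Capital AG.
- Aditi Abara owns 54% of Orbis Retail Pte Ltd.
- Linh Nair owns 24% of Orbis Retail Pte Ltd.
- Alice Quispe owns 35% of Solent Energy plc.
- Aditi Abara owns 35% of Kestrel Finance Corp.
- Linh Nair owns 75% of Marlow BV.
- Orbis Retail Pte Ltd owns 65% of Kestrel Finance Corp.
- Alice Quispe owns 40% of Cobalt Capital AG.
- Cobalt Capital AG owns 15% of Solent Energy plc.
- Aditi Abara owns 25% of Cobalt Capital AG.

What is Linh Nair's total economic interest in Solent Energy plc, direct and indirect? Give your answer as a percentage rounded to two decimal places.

8.37%

Linh reaches Solent along 2 paths.
Via Cobalt: 35% × 15% = 5.25%.
Via Orbis → Kestrel: 24% × 65% × 20% = 3.12%.
Total: 5.25% + 3.12% = 8.37%.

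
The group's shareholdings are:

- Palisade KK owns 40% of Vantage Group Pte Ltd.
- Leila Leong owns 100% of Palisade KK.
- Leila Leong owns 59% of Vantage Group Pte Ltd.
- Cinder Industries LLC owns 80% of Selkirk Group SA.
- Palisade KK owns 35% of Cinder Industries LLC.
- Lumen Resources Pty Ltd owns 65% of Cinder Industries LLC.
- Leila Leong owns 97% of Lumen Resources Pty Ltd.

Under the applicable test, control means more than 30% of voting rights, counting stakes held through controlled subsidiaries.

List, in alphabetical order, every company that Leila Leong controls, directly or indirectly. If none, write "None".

Leila holds 100% of Palisade, so Leila controls Palisade.
Leila holds 97% of Lumen, so Leila controls Lumen.
Leila and Palisade together hold 59% + 40% = 99% of Vantage, so Leila controls Vantage.
Palisade and Lumen together hold 35% + 65% = 100% of Cinder, so Leila controls Cinder.
Cinder holds 80% of Selkirk, so Leila controls Selkirk.

Cinder Industries LLC, Lumen Resources Pty Ltd, Palisade KK, Selkirk Group SA, Vantage Group Pte Ltd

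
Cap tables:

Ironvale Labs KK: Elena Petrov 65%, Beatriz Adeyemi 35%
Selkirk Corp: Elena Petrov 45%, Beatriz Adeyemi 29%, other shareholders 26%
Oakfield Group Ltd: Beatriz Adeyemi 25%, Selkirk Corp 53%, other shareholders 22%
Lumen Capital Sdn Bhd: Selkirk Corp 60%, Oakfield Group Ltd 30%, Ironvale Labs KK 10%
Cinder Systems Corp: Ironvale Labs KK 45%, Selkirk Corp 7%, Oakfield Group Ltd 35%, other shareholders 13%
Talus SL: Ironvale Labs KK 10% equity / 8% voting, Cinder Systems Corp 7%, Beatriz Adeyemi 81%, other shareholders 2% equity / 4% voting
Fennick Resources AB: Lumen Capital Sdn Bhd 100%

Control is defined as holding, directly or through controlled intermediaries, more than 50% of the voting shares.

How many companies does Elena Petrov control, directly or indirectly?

1

Elena holds 65% of Ironvale, so Elena controls Ironvale.
No other company's threshold is met.
Elena controls 1 company.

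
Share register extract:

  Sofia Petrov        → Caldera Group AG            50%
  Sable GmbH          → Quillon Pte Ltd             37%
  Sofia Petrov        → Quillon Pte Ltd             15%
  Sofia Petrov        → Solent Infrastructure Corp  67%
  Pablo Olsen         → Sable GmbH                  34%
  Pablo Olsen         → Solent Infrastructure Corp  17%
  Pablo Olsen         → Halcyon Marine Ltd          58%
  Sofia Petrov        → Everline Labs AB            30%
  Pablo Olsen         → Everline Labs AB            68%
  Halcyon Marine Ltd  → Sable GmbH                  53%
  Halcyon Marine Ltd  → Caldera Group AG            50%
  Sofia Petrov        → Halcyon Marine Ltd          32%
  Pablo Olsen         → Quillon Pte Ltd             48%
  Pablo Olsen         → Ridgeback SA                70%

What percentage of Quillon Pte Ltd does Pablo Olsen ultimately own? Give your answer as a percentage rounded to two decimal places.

71.95%

Pablo reaches Quillon along 3 paths.
Direct stake: 48% = 48%.
Via Sable: 34% × 37% = 12.58%.
Via Halcyon → Sable: 58% × 53% × 37% = 11.3738%.
Total: 48% + 12.58% + 11.3738% = 71.9538%.
Rounded: 71.95%.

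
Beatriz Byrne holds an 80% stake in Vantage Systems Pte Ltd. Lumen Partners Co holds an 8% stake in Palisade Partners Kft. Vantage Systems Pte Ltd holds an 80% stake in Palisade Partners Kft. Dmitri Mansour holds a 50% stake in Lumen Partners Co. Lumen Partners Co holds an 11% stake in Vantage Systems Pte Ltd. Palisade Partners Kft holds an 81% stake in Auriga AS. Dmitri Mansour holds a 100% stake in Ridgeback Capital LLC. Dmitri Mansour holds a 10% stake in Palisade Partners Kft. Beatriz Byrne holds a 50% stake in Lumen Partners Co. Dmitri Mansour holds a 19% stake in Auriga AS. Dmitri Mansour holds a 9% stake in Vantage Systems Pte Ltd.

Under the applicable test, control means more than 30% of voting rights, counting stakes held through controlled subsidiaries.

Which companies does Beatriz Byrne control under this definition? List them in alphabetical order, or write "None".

Auriga AS, Lumen Partners Co, Palisade Partners Kft, Vantage Systems Pte Ltd

Beatriz holds 50% of Lumen, so Beatriz controls Lumen.
Lumen and Beatriz together hold 11% + 80% = 91% of Vantage, so Beatriz controls Vantage.
Vantage and Lumen together hold 80% + 8% = 88% of Palisade, so Beatriz controls Palisade.
Palisade holds 81% of Auriga, so Beatriz controls Auriga.
No other company's threshold is met.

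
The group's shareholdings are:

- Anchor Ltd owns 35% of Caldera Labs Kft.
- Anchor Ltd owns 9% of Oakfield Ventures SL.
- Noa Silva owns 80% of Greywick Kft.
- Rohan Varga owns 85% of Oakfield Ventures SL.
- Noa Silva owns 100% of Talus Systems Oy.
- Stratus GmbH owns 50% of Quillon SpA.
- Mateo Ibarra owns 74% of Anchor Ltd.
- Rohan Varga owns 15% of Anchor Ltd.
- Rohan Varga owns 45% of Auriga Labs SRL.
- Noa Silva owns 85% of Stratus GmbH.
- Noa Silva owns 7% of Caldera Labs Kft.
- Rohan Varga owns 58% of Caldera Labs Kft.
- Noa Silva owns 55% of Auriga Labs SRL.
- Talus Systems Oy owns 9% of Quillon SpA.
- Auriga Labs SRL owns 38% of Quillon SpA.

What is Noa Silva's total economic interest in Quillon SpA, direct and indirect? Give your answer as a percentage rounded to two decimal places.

72.40%

Noa reaches Quillon along 3 paths.
Via Auriga: 55% × 38% = 20.9%.
Via Stratus: 85% × 50% = 42.5%.
Via Talus: 100% × 9% = 9%.
Total: 20.9% + 42.5% + 9% = 72.4%.
Rounded: 72.40%.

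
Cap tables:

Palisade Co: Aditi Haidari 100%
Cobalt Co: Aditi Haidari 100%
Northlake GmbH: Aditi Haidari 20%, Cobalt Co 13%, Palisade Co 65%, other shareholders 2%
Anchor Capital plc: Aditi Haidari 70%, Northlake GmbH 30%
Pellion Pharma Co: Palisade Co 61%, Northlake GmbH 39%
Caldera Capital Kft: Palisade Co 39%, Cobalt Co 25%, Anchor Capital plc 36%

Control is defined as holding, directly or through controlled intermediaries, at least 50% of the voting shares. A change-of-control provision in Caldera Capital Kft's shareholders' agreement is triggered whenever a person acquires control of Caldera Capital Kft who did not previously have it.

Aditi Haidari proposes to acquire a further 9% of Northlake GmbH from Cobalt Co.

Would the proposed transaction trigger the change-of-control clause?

No

The purchase adds only to Aditi's holdings (Cobalt's stake shrinks), so Aditi is the only person who could newly come to control Caldera.
Aditi holds 100% of Cobalt, so Aditi controls Cobalt.
Aditi holds 100% of Palisade, so Aditi controls Palisade.
Aditi and Cobalt and Palisade together hold 20% + 13% + 65% = 98% of Northlake, so Aditi controls Northlake.
Aditi and Northlake together hold 70% + 30% = 100% of Anchor, so Aditi controls Anchor.
Palisade and Cobalt and Anchor together hold 39% + 25% + 36% = 100% of Caldera, so Aditi controls Caldera.
So Aditi already controls Caldera before the transaction.
After the purchase, Aditi's direct stake in Northlake rises to 20% + 9% = 29%, and Cobalt's stake falls to 4%.
Aditi controlled Caldera already, so this is not a new person acquiring control; every other person's position is unchanged or reduced.
No new person acquires control, so the clause is not triggered.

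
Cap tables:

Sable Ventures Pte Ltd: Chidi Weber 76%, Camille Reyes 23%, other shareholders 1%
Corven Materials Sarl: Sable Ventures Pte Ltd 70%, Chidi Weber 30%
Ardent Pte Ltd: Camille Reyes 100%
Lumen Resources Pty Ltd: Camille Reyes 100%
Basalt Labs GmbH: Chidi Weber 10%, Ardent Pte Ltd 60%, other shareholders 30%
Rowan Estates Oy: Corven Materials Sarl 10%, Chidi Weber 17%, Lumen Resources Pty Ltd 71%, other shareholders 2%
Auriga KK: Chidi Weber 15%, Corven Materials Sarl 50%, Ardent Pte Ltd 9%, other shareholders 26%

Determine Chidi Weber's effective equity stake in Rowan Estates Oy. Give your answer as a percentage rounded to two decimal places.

25.32%

Chidi reaches Rowan along 3 paths.
Via Sable → Corven: 76% × 70% × 10% = 5.32%.
Via Corven: 30% × 10% = 3%.
Direct stake: 17% = 17%.
Total: 5.32% + 3% + 17% = 25.32%.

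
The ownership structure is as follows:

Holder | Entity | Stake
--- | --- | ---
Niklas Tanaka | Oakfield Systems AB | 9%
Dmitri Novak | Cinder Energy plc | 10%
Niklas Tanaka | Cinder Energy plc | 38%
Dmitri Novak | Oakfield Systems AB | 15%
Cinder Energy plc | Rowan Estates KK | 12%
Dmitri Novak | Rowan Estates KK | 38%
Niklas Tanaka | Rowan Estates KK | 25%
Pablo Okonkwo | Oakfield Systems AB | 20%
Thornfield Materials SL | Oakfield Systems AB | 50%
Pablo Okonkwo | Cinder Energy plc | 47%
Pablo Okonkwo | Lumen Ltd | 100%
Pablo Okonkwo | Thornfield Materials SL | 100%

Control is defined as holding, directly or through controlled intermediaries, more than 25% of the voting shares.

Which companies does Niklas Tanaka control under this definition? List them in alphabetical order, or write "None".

Cinder Energy plc, Rowan Estates KK

Niklas holds 38% of Cinder, so Niklas controls Cinder.
Niklas and Cinder together hold 25% + 12% = 37% of Rowan, so Niklas controls Rowan.
No other company's threshold is met.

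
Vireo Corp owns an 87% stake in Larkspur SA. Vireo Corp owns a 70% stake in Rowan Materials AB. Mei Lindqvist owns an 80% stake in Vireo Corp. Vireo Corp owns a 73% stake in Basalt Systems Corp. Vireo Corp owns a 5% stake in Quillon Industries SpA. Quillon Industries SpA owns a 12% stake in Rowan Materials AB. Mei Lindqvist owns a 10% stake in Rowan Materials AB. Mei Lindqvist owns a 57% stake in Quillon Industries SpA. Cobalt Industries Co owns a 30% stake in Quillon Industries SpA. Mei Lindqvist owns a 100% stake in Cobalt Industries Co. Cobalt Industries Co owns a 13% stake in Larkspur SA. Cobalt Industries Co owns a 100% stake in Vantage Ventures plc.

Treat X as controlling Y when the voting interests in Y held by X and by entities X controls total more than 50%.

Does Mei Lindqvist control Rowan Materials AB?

Mei holds 80% of Vireo, so Mei controls Vireo.
Mei holds 100% of Cobalt, so Mei controls Cobalt.
Mei and Cobalt and Vireo together hold 57% + 30% + 5% = 92% of Quillon, so Mei controls Quillon.
Vireo and Mei and Quillon together hold 70% + 10% + 12% = 92% of Rowan, so Mei controls Rowan.

Yes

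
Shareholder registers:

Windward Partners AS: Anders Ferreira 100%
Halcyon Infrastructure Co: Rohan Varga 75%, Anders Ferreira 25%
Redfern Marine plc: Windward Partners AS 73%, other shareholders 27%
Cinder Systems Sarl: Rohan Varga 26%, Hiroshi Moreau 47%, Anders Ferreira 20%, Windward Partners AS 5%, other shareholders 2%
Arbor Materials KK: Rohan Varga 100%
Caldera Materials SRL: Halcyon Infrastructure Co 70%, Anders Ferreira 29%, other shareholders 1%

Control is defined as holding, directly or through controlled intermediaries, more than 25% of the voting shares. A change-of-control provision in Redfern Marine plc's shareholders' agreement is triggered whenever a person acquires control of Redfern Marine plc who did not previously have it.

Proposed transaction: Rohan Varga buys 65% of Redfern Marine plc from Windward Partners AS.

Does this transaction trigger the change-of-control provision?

Yes

The purchase adds only to Rohan's holdings (Windward's stake shrinks), so Rohan is the only person who could newly come to control Redfern.
Rohan holds 75% of Halcyon, so Rohan controls Halcyon.
Rohan holds 26% of Cinder, so Rohan controls Cinder.
Rohan holds 100% of Arbor, so Rohan controls Arbor.
Halcyon holds 70% of Caldera, so Rohan controls Caldera.
Neither Rohan nor any entity Rohan controls holds any voting interest in Redfern.
So before the transaction, Rohan does not control Redfern.
After the purchase, Rohan holds 65% of Redfern directly, and Windward's stake falls to 8%.
Rohan holds 65% of Redfern, so Rohan controls Redfern.
Rohan did not control Redfern before and does after, so the clause is triggered.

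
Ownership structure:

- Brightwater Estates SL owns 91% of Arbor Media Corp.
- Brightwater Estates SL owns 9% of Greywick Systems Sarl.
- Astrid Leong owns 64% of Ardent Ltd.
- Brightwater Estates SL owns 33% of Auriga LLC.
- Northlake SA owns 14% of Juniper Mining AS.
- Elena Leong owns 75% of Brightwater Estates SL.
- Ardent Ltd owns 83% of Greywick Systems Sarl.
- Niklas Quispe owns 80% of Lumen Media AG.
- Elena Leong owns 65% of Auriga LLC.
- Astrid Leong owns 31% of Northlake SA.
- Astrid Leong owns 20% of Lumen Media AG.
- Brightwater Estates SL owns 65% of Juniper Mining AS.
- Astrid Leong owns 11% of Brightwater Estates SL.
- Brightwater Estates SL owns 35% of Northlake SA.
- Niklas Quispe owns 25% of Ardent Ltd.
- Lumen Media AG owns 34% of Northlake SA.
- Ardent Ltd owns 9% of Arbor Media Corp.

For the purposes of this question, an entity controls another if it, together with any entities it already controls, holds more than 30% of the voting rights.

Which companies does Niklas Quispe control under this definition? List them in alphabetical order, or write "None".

Niklas holds 80% of Lumen, so Niklas controls Lumen.
Lumen holds 34% of Northlake, so Niklas controls Northlake.
No other company's threshold is met.

Lumen Media AG, Northlake SA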